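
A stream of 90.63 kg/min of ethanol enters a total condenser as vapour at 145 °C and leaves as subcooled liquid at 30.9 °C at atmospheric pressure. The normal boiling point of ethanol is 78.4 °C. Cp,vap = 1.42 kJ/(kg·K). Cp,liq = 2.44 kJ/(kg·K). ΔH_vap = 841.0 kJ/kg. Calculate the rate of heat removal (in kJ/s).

Q_c = 1590 kJ/s

vapour 145→78.4 °C: -94.572 kJ/kg
condensation at 78.4 °C: -841 kJ/kg
liquid 78.4→30.9 °C: -115.9 kJ/kg
Δh = -94.572 + -841 + -115.9 = -1051.5 kJ/kg
Q = ṁ·Δh = 90.63 kg/min × -1051.5 kJ/kg = -95295 kJ/min
|Q| = 1588.2 kW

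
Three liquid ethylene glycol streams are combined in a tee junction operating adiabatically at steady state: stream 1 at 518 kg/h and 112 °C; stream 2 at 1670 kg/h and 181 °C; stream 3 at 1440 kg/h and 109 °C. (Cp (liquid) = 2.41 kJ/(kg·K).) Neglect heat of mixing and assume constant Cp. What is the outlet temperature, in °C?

Energy balance with Q = 0: Σ ṁᵢCp,ᵢ(T_out − Tᵢ) = 0
T_out = Σ ṁᵢCp,ᵢTᵢ / Σ ṁᵢCp,ᵢ
      = 1.2466e+06 / 8743.5 = 142.57 °C

T_out = 143 °C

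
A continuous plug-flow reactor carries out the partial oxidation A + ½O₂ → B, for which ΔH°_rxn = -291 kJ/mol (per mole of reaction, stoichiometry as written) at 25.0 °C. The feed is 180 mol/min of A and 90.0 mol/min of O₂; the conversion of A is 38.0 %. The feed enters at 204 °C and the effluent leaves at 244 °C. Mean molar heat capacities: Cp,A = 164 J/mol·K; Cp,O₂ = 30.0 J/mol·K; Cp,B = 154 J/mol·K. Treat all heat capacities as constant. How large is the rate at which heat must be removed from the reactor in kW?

Extent of reaction ξ = 0.380 × 180 = 68.4 mol/min
Reaction term: ξ·ΔH°_rxn = 68.4 × -291 = -19904 kJ/min
Sensible, feed 204→25 °C: -5767.4 kJ/min
Outlet flows (mol/min): A 111.6, O₂ 55.8, B 68.4
Sensible, products 25→244 °C: 6681.7 kJ/min
Q = ΔH = -18990 kJ/min = -316.5 kW
Heat removed = 316.5 kW

Q_out = 317 kW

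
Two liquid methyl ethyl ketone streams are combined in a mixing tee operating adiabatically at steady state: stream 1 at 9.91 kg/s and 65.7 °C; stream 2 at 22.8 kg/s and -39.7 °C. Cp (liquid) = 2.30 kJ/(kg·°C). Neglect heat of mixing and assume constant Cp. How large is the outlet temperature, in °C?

T_out = -7.77 °C

Adiabatic, steady state ⇒ Σ ṁᵢCp,ᵢ(T_out − Tᵢ) = 0
T_out = Σ ṁᵢCp,ᵢTᵢ / Σ ṁᵢCp,ᵢ
      = -584.37 / 75.233 = -7.7674 °C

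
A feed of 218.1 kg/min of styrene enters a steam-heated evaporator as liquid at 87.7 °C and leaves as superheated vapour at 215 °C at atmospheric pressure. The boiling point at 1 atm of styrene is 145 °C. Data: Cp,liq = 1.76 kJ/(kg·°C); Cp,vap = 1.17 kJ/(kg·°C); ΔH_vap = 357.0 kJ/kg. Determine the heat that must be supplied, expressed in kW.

liquid 87.7→145 °C: 100.85 kJ/kg
vaporisation at 145 °C: 357 kJ/kg
vapour 145→215 °C: 81.9 kJ/kg
Δh = 100.85 + 357 + 81.9 = 539.75 kJ/kg
Q = ṁ·Δh = 218.1 kg/min × 539.75 kJ/kg = 117720 kJ/min
|Q| = 1962 kW

Q = 1960 kW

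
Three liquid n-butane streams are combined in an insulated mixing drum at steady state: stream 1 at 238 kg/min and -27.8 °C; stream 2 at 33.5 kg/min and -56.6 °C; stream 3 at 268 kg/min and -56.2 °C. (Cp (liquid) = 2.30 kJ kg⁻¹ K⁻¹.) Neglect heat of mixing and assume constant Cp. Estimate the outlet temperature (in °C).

T_out = -43.7 °C

No heat crosses the boundary, so H_out = H_in.
Σ ṁᵢCp,ᵢTᵢ = 238×2.30×-27.8 + 33.5×2.30×-56.6 + 268×2.30×-56.2 = -54220
Σ ṁᵢCp,ᵢ = 238×2.30 + 33.5×2.30 + 268×2.30 = 1240.8
T_out = -54220 / 1240.8 = -43.696 °C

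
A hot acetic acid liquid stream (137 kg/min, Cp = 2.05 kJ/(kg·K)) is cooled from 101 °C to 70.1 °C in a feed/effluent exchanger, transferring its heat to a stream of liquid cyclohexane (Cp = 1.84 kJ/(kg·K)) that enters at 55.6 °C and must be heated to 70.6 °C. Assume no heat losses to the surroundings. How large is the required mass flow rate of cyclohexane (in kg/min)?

ṁ_c = 314 kg/min

Heat released by hot stream: Q = 137 × 2.05 × (101 − 70.1) = 8678.3 kJ/min
Energy balance on cold side (adiabatic exchanger): Q = ṁ_c·Cp_c·(T_c,out − T_c,in)
ṁ_c = 8678.3 / [1.84 × (70.6 − 55.6)] = 314.43 kg/min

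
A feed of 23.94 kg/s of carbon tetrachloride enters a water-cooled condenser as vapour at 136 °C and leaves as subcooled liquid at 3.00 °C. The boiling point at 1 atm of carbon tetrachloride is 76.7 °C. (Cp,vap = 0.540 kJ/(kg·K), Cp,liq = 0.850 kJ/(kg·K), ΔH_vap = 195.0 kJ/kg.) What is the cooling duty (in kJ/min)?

Q_c = 416000 kJ/min

vapour 136→76.7 °C: -32.022 kJ/kg
condensation at 76.7 °C: -195 kJ/kg
liquid 76.7→3.00 °C: -62.645 kJ/kg
Δh = -32.022 + -195 + -62.645 = -289.67 kJ/kg
Q = ṁ·Δh = 23.94 kg/s × -289.67 kJ/kg = -6934.6 kJ/s
|Q| = 6934.6 kW = 416080 kJ/min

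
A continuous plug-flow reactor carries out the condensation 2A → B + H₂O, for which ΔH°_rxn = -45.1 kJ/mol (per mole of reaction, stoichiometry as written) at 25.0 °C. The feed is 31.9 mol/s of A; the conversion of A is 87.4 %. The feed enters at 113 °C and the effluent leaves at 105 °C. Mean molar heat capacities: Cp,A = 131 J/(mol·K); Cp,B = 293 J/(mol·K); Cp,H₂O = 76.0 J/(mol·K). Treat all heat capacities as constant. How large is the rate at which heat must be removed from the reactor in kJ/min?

Extent of reaction ξ = 0.874 × 31.9 / 2 = 13.94 mol/s
Reaction term: ξ·ΔH°_rxn = 13.94 × -45.1 = -628.71 kJ/s
Sensible, feed 113→25 °C: -367.74 kJ/s
Outlet flows (mol/s): A 4.0194, B 13.94, H₂O 13.94
Sensible, products 25→105 °C: 453.64 kJ/s
Q = ΔH = -542.81 kJ/s = -542.81 kW
Heat removed = 32569 kJ/min

Q_out = 32600 kJ/min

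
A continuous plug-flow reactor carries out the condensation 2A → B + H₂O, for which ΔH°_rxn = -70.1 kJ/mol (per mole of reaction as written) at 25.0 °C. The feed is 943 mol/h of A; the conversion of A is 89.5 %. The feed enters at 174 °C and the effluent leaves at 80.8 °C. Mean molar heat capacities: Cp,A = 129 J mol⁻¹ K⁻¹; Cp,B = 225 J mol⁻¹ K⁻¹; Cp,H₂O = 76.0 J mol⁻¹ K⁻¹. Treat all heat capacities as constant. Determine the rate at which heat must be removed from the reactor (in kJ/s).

Q_out = 11.1 kJ/s

Extent of reaction ξ = 0.895 × 943 / 2 = 421.99 mol/h
Reaction term: ξ·ΔH°_rxn = 421.99 × -70.1 = -29582 kJ/h
Sensible, feed 174→25 °C: -18125 kJ/h
Outlet flows (mol/h): A 99.015, B 421.99, H₂O 421.99
Sensible, products 25→80.8 °C: 7800.4 kJ/h
Q = ΔH = -39907 kJ/h = -11.085 kW
Heat removed = 11.085 kJ/s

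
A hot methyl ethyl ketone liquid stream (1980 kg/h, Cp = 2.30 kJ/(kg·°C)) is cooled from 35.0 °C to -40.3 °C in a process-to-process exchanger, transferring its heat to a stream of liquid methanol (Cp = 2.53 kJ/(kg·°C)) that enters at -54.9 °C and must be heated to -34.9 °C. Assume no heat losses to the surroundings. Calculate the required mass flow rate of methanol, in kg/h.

ṁ_c = 6780 kg/h

Heat released by hot stream: Q = 1980 × 2.30 × (35.0 − -40.3) = 342920 kJ/h
Energy balance on cold side (adiabatic exchanger): Q = ṁ_c·Cp_c·(T_c,out − T_c,in)
ṁ_c = 342920 / [2.53 × (-34.9 − -54.9)] = 6777 kg/h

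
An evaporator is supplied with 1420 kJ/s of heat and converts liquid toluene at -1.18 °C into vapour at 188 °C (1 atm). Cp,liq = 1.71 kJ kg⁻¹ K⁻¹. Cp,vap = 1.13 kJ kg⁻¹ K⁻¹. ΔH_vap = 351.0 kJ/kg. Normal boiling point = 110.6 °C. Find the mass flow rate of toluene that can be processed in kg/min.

Δh = 1.71×(110.6−-1.18) + 351.0 + 1.13×(188−110.6) = 629.61 kJ/kg
Q = 1420 kJ/s = 1420 kJ/s = 85200 kJ/min
ṁ = Q/Δh = 85200 / 629.61 = 135.32 kg/min

ṁ = 135 kg/min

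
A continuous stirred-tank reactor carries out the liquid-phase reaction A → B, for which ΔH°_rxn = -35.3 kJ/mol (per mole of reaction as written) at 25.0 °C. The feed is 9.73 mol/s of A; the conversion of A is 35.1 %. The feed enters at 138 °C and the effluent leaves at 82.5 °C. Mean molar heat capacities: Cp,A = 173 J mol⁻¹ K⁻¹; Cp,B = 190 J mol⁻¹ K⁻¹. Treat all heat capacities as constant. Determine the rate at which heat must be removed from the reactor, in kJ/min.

Q_out = 12600 kJ/min

Extent of reaction ξ = 0.351 × 9.73 = 3.4152 mol/s
Reaction term: ξ·ΔH°_rxn = 3.4152 × -35.3 = -120.56 kJ/s
Sensible, feed 138→25 °C: -190.21 kJ/s
Outlet flows (mol/s): A 6.3148, B 3.4152
Sensible, products 25→82.5 °C: 100.13 kJ/s
Q = ΔH = -210.64 kJ/s = -210.64 kW
Heat removed = 12639 kJ/min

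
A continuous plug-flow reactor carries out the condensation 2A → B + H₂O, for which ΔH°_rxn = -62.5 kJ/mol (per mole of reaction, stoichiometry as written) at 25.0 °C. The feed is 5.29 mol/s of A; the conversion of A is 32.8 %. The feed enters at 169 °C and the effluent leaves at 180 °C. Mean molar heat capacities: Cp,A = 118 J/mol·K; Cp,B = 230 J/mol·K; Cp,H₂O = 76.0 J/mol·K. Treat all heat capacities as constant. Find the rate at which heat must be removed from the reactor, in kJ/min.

Extent of reaction ξ = 0.328 × 5.29 / 2 = 0.86756 mol/s
Reaction term: ξ·ΔH°_rxn = 0.86756 × -62.5 = -54.222 kJ/s
Sensible, feed 169→25 °C: -89.888 kJ/s
Outlet flows (mol/s): A 3.5549, B 0.86756, H₂O 0.86756
Sensible, products 25→180 °C: 106.17 kJ/s
Q = ΔH = -37.943 kJ/s = -37.943 kW
Heat removed = 2276.6 kJ/min

Q_out = 2280 kJ/min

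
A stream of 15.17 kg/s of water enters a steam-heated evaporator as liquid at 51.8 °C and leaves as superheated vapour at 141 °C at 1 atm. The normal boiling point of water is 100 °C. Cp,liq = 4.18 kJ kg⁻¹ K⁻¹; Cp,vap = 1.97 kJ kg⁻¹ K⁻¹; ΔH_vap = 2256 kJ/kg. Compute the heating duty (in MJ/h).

Q = 139000 MJ/h

liquid 51.8→100 °C: 201.48 kJ/kg
vaporisation at 100 °C: 2256 kJ/kg
vapour 100→141 °C: 80.77 kJ/kg
Δh = 201.48 + 2256 + 80.77 = 2538.2 kJ/kg
Q = ṁ·Δh = 15.17 kg/s × 2538.2 kJ/kg = 38505 kJ/s
|Q| = 38505 kW = 138620 MJ/h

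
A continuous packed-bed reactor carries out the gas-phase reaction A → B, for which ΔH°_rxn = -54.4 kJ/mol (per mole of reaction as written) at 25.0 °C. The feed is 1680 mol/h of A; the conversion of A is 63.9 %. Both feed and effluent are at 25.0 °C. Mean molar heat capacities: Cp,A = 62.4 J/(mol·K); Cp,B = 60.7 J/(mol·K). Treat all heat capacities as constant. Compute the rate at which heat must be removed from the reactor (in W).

Q_out = 16200 W

Extent of reaction ξ = 0.639 × 1680 = 1073.5 mol/h
Reaction term: ξ·ΔH°_rxn = 1073.5 × -54.4 = -58399 kJ/h
Q = ΔH = -58399 kJ/h = -16.222 kW
Heat removed = 16222 W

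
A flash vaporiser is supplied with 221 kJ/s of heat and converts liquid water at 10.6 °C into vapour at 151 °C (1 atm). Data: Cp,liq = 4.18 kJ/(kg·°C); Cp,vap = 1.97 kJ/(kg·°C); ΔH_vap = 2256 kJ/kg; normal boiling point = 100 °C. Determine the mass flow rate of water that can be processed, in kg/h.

ṁ = 291 kg/h

Δh = 4.18×(100−10.6) + 2256 + 1.97×(151−100) = 2730.2 kJ/kg
Q = 221 kJ/s = 221 kJ/s = 795600 kJ/h
ṁ = Q/Δh = 795600 / 2730.2 = 291.41 kg/h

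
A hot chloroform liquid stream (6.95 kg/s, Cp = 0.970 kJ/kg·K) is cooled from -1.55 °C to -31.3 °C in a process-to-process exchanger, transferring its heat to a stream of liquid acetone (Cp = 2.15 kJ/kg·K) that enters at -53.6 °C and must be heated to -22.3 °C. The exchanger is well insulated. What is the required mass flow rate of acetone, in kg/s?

Heat released by hot stream: Q = 6.95 × 0.970 × (-1.55 − -31.3) = 200.56 kJ/s
Energy balance on cold side (adiabatic exchanger): Q = ṁ_c·Cp_c·(T_c,out − T_c,in)
ṁ_c = 200.56 / [2.15 × (-22.3 − -53.6)] = 2.9803 kg/s

ṁ_c = 2.98 kg/s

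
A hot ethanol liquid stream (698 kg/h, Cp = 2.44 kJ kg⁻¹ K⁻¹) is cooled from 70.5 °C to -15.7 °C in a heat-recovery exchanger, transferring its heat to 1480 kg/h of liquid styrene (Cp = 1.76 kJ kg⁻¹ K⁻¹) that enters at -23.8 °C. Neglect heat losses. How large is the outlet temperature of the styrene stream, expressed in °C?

T_c,out = 32.6 °C

Heat released by hot stream: Q = 698 × 2.44 × (70.5 − -15.7) = 146810 kJ/h
Energy balance on cold side (adiabatic exchanger): Q = ṁ_c·Cp_c·(T_c,out − T_c,in)
T_c,out = -23.8 + 146810/(1480 × 1.76) = 32.561 °C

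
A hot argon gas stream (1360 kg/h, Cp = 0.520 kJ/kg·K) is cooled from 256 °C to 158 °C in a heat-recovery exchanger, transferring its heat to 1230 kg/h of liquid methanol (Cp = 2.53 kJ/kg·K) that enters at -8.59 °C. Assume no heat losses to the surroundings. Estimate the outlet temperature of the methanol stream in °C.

Heat released by hot stream: Q = 1360 × 0.520 × (256 − 158) = 69306 kJ/h
Energy balance on cold side (adiabatic exchanger): Q = ṁ_c·Cp_c·(T_c,out − T_c,in)
T_c,out = -8.59 + 69306/(1230 × 2.53) = 13.681 °C

T_c,out = 13.7 °C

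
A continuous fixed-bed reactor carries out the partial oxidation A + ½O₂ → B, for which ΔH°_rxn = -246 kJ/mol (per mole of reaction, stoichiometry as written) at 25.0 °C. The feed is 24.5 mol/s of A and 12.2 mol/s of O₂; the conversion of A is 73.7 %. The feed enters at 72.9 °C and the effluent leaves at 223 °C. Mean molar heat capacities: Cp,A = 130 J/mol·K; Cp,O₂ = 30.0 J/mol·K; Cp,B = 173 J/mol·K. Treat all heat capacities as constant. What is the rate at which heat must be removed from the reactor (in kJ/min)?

Q_out = 229000 kJ/min

Extent of reaction ξ = 0.737 × 24.5 = 18.056 mol/s
Reaction term: ξ·ΔH°_rxn = 18.056 × -246 = -4441.9 kJ/s
Sensible, feed 72.9→25 °C: -170.09 kJ/s
Outlet flows (mol/s): A 6.4435, O₂ 3.1717, B 18.056
Sensible, products 25→223 °C: 803.2 kJ/s
Q = ΔH = -3808.8 kJ/s = -3808.8 kW
Heat removed = 228530 kJ/min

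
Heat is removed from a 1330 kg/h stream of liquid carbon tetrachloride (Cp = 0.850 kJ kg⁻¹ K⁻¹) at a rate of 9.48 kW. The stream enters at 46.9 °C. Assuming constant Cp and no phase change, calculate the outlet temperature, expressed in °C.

Q = 9.48 kW = 34128 kJ/h
ΔT = Q/(ṁ·Cp) = 34128/(1330×0.850) = 30.188 K
T_out = 46.9 − 30.188 = 16.712 °C

T_out = 16.7 °C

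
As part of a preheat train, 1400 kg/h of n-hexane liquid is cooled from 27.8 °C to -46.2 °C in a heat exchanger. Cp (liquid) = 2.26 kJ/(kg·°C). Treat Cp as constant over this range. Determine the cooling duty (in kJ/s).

Q = ṁ·Cp·ΔT = 1400 × 2.26 × (-46.2 − 27.8) = -234140 kJ/h
Converting: 234140 / 3600 s = 65.038 kW

Q_c = 65.0 kJ/s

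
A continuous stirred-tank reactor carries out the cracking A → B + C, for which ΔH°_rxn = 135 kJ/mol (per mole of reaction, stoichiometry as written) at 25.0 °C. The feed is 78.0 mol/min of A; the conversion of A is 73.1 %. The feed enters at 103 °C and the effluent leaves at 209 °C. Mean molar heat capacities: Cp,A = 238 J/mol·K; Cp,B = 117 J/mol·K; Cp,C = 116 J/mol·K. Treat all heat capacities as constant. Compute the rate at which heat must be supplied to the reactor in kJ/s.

Extent of reaction ξ = 0.731 × 78.0 = 57.018 mol/min
Reaction term: ξ·ΔH°_rxn = 57.018 × 135 = 7697.4 kJ/min
Sensible, feed 103→25 °C: -1448 kJ/min
Outlet flows (mol/min): A 20.982, B 57.018, C 57.018
Sensible, products 25→209 °C: 3363.3 kJ/min
Q = ΔH = 9612.8 kJ/min = 160.21 kW
Heat supplied = 160.21 kJ/s

Q_in = 160 kJ/s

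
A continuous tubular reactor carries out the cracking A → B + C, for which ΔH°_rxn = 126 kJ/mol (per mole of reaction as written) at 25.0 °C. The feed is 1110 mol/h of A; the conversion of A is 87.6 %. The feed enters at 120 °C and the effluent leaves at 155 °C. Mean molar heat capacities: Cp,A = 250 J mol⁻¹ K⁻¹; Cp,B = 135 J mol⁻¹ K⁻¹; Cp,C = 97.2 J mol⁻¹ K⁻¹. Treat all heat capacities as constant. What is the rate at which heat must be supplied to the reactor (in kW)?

Q_in = 36.1 kW

Extent of reaction ξ = 0.876 × 1110 = 972.36 mol/h
Reaction term: ξ·ΔH°_rxn = 972.36 × 126 = 122520 kJ/h
Sensible, feed 120→25 °C: -26362 kJ/h
Outlet flows (mol/h): A 137.64, B 972.36, C 972.36
Sensible, products 25→155 °C: 33825 kJ/h
Q = ΔH = 129980 kJ/h = 36.106 kW
Heat supplied = 36.106 kW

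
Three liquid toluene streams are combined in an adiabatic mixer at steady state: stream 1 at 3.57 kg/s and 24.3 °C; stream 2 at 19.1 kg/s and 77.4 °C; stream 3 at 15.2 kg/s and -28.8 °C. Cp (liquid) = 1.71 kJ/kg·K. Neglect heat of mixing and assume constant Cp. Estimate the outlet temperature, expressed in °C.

T_out = 29.8 °C

No heat crosses the boundary, so H_out = H_in.
T_out = Σ ṁᵢCp,ᵢTᵢ / Σ ṁᵢCp,ᵢ
      = 1927.7 / 64.758 = 29.768 °C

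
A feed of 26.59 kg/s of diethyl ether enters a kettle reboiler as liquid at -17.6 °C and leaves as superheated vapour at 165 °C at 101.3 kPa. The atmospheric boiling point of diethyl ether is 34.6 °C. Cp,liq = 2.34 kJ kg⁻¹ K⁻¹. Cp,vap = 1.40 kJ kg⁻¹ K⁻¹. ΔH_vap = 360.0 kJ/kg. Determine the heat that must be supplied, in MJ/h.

Q = 63600 MJ/h

liquid -17.6→34.6 °C: 122.15 kJ/kg
vaporisation at 34.6 °C: 360 kJ/kg
vapour 34.6→165 °C: 182.56 kJ/kg
Δh = 122.15 + 360 + 182.56 = 664.71 kJ/kg
Q = ṁ·Δh = 26.59 kg/s × 664.71 kJ/kg = 17675 kJ/s
|Q| = 17675 kW = 63629 MJ/h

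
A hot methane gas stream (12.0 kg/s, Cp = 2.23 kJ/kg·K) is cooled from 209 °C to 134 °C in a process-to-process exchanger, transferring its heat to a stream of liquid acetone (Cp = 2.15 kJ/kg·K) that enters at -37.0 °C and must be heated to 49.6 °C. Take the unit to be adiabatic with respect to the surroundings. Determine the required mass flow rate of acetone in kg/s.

ṁ_c = 10.8 kg/s

Heat released by hot stream: Q = 12.0 × 2.23 × (209 − 134) = 2007 kJ/s
Energy balance on cold side (adiabatic exchanger): Q = ṁ_c·Cp_c·(T_c,out − T_c,in)
ṁ_c = 2007 / [2.15 × (49.6 − -37.0)] = 10.779 kg/s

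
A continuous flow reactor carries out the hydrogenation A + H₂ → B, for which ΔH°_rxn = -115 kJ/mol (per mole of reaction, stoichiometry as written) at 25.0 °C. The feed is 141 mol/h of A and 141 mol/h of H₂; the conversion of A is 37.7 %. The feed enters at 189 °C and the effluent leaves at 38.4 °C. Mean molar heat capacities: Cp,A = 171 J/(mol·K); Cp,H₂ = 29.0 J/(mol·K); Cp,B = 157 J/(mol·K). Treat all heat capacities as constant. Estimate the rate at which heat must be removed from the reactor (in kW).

Extent of reaction ξ = 0.377 × 141 = 53.157 mol/h
Reaction term: ξ·ΔH°_rxn = 53.157 × -115 = -6113.1 kJ/h
Sensible, feed 189→25 °C: -4624.8 kJ/h
Outlet flows (mol/h): A 87.843, H₂ 87.843, B 53.157
Sensible, products 25→38.4 °C: 347.25 kJ/h
Q = ΔH = -10391 kJ/h = -2.8863 kW
Heat removed = 2.8863 kW

Q_out = 2.89 kW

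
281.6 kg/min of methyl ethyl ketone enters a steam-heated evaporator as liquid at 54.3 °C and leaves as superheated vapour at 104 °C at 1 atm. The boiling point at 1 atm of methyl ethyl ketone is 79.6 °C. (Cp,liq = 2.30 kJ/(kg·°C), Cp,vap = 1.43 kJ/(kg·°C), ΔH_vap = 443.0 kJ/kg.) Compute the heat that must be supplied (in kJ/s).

liquid 54.3→79.6 °C: 58.19 kJ/kg
vaporisation at 79.6 °C: 443 kJ/kg
vapour 79.6→104 °C: 34.892 kJ/kg
Δh = 58.19 + 443 + 34.892 = 536.08 kJ/kg
Q = ṁ·Δh = 281.6 kg/min × 536.08 kJ/kg = 150960 kJ/min
|Q| = 2516 kW

Q = 2520 kJ/s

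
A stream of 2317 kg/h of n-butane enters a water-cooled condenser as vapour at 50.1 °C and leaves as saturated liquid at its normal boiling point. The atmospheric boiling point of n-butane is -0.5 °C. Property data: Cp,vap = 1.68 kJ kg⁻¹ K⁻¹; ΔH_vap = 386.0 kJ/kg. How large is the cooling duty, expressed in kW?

vapour 50.1→-0.5 °C: -85.008 kJ/kg
condensation at -0.5 °C: -386 kJ/kg
Δh = -85.008 + -386 = -471.01 kJ/kg
Q = ṁ·Δh = 2317 kg/h × -471.01 kJ/kg = -1.0913e+06 kJ/h
|Q| = 303.15 kW

Q_c = 303 kW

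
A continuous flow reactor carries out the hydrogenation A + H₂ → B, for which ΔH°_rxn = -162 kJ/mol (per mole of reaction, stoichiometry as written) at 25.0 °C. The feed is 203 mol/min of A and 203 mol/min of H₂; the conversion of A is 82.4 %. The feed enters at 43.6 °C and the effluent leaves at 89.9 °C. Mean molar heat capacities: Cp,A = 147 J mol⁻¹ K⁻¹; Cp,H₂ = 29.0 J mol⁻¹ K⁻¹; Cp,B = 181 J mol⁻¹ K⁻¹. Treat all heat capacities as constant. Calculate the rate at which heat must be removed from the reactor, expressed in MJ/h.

Q_out = 1520 MJ/h

Extent of reaction ξ = 0.824 × 203 = 167.27 mol/min
Reaction term: ξ·ΔH°_rxn = 167.27 × -162 = -27098 kJ/min
Sensible, feed 43.6→25 °C: -664.54 kJ/min
Outlet flows (mol/min): A 35.728, H₂ 35.728, B 167.27
Sensible, products 25→89.9 °C: 2373 kJ/min
Q = ΔH = -25390 kJ/min = -423.16 kW
Heat removed = 1523.4 MJ/h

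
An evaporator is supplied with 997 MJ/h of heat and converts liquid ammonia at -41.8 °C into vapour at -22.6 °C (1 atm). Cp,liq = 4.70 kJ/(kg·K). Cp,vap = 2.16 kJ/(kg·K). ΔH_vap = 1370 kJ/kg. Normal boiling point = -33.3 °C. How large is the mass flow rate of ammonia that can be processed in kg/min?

ṁ = 11.6 kg/min

Δh = 4.70×(-33.3−-41.8) + 1370 + 2.16×(-22.6−-33.3) = 1433.1 kJ/kg
Q = 997 MJ/h = 276.94 kJ/s = 16617 kJ/min
ṁ = Q/Δh = 16617 / 1433.1 = 11.595 kg/min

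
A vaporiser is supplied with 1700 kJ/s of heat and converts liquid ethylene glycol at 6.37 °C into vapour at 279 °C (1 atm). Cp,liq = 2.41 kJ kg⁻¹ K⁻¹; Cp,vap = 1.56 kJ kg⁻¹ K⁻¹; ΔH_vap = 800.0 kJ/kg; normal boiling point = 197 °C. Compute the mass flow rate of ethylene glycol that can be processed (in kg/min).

ṁ = 73.5 kg/min

Δh = 2.41×(197−6.37) + 800.0 + 1.56×(279−197) = 1387.3 kJ/kg
Q = 1700 kJ/s = 1700 kJ/s = 102000 kJ/min
ṁ = Q/Δh = 102000 / 1387.3 = 73.522 kg/min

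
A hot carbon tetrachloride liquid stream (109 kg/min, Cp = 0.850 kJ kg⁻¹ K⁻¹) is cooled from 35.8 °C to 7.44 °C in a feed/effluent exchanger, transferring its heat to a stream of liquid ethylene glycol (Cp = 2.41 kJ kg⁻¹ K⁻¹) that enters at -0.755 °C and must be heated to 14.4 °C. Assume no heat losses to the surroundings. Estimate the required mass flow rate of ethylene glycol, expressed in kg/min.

ṁ_c = 71.9 kg/min

Heat released by hot stream: Q = 109 × 0.850 × (35.8 − 7.44) = 2627.6 kJ/min
Energy balance on cold side (adiabatic exchanger): Q = ṁ_c·Cp_c·(T_c,out − T_c,in)
ṁ_c = 2627.6 / [2.41 × (14.4 − -0.755)] = 71.941 kg/min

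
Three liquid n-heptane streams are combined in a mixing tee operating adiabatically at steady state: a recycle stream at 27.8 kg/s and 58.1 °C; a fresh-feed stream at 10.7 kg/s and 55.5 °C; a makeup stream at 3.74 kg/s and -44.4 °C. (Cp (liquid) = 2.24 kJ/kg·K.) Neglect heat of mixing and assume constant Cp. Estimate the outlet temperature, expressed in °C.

Adiabatic, steady state ⇒ Σ ṁᵢCp,ᵢ(T_out − Tᵢ) = 0
T_out = Σ ṁᵢCp,ᵢTᵢ / Σ ṁᵢCp,ᵢ
      = 4576.3 / 94.618 = 48.366 °C

T_out = 48.4 °C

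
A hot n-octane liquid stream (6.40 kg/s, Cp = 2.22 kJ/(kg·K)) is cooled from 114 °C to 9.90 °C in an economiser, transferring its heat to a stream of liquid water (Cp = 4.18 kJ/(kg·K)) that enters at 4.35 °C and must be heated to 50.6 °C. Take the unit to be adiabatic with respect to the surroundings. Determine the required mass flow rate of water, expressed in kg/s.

ṁ_c = 7.65 kg/s

Heat released by hot stream: Q = 6.40 × 2.22 × (114 − 9.90) = 1479.1 kJ/s
Energy balance on cold side (adiabatic exchanger): Q = ṁ_c·Cp_c·(T_c,out − T_c,in)
ṁ_c = 1479.1 / [4.18 × (50.6 − 4.35)] = 7.6506 kg/s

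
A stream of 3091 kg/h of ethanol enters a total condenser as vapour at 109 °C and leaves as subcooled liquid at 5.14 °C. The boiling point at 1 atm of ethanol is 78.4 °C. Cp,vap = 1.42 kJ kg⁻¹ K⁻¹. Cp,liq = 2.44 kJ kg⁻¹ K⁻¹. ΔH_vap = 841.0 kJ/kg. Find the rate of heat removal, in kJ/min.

Q_c = 54800 kJ/min

vapour 109→78.4 °C: -43.452 kJ/kg
condensation at 78.4 °C: -841 kJ/kg
liquid 78.4→5.14 °C: -178.75 kJ/kg
Δh = -43.452 + -841 + -178.75 = -1063.2 kJ/kg
Q = ṁ·Δh = 3091 kg/h × -1063.2 kJ/kg = -3.2864e+06 kJ/h
|Q| = 912.88 kW = 54773 kJ/min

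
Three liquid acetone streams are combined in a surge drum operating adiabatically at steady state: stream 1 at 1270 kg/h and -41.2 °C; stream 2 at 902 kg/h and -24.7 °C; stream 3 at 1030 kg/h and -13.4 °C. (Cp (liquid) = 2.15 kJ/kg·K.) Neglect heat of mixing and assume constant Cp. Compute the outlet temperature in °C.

T_out = -27.6 °C

No heat crosses the boundary, so H_out = H_in.
T_out = Σ ṁᵢCp,ᵢTᵢ / Σ ṁᵢCp,ᵢ
      = -190070 / 6884.3 = -27.609 °C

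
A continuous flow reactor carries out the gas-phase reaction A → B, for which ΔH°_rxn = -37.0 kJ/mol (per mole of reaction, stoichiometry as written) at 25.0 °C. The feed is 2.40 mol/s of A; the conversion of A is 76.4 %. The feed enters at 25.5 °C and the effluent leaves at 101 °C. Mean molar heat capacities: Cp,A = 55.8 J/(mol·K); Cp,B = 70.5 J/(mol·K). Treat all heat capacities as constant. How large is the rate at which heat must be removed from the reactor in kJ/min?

Q_out = 3340 kJ/min

Extent of reaction ξ = 0.764 × 2.40 = 1.8336 mol/s
Reaction term: ξ·ΔH°_rxn = 1.8336 × -37.0 = -67.843 kJ/s
Sensible, feed 25.5→25 °C: -0.06696 kJ/s
Outlet flows (mol/s): A 0.5664, B 1.8336
Sensible, products 25→101 °C: 12.226 kJ/s
Q = ΔH = -55.684 kJ/s = -55.684 kW
Heat removed = 3341 kJ/min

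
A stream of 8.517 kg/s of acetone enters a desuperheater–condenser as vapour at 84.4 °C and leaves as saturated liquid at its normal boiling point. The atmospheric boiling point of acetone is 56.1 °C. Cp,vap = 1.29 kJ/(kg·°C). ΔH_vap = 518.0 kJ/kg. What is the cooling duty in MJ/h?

Q_c = 17000 MJ/h

vapour 84.4→56.1 °C: -36.507 kJ/kg
condensation at 56.1 °C: -518 kJ/kg
Δh = -36.507 + -518 = -554.51 kJ/kg
Q = ṁ·Δh = 8.517 kg/s × -554.51 kJ/kg = -4722.7 kJ/s
|Q| = 4722.7 kW = 17002 MJ/h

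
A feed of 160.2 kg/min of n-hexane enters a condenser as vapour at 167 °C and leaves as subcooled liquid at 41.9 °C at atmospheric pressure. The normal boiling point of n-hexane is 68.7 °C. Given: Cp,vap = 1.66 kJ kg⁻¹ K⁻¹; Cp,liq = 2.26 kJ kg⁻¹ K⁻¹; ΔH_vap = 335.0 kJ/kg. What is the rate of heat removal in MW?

vapour 167→68.7 °C: -163.18 kJ/kg
condensation at 68.7 °C: -335 kJ/kg
liquid 68.7→41.9 °C: -60.568 kJ/kg
Δh = -163.18 + -335 + -60.568 = -558.75 kJ/kg
Q = ṁ·Δh = 160.2 kg/min × -558.75 kJ/kg = -89511 kJ/min
|Q| = 1491.9 kW = 1.4919 MW

Q_c = 1.49 MW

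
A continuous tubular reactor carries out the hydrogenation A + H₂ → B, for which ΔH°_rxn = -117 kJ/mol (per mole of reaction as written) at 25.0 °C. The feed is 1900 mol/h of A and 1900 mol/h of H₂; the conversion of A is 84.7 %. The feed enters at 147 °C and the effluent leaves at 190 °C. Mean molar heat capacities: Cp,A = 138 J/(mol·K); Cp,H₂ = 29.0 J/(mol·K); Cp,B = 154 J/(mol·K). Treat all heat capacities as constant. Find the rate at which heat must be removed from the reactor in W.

Extent of reaction ξ = 0.847 × 1900 = 1609.3 mol/h
Reaction term: ξ·ΔH°_rxn = 1609.3 × -117 = -188290 kJ/h
Sensible, feed 147→25 °C: -38711 kJ/h
Outlet flows (mol/h): A 290.7, H₂ 290.7, B 1609.3
Sensible, products 25→190 °C: 48903 kJ/h
Q = ΔH = -178100 kJ/h = -49.471 kW
Heat removed = 49471 W

Q_out = 49500 W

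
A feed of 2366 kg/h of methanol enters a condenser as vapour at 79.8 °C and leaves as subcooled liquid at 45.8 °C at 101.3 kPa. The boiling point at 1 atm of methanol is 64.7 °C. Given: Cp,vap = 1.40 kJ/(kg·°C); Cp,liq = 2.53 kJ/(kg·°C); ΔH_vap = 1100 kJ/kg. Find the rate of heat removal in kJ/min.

Q_c = 46100 kJ/min

vapour 79.8→64.7 °C: -21.14 kJ/kg
condensation at 64.7 °C: -1100 kJ/kg
liquid 64.7→45.8 °C: -47.817 kJ/kg
Δh = -21.14 + -1100 + -47.817 = -1169 kJ/kg
Q = ṁ·Δh = 2366 kg/h × -1169 kJ/kg = -2.7658e+06 kJ/h
|Q| = 768.26 kW = 46096 kJ/min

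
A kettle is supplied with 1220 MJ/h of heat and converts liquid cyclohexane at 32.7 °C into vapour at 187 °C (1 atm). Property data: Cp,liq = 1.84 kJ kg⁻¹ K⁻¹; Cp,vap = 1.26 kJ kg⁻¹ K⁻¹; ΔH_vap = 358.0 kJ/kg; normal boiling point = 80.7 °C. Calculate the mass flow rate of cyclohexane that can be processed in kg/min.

ṁ = 35.0 kg/min

Δh = 1.84×(80.7−32.7) + 358.0 + 1.26×(187−80.7) = 580.26 kJ/kg
Q = 1220 MJ/h = 338.89 kJ/s = 20333 kJ/min
ṁ = Q/Δh = 20333 / 580.26 = 35.042 kg/min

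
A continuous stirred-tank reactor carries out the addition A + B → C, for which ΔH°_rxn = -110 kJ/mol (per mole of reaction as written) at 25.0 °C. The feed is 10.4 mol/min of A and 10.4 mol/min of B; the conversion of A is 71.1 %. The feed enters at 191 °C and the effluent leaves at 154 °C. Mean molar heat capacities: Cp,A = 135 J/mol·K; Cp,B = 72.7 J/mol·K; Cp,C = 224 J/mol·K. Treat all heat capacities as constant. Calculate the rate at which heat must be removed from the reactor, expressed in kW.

Q_out = 14.6 kW

Extent of reaction ξ = 0.711 × 10.4 = 7.3944 mol/min
Reaction term: ξ·ΔH°_rxn = 7.3944 × -110 = -813.38 kJ/min
Sensible, feed 191→25 °C: -358.57 kJ/min
Outlet flows (mol/min): A 3.0056, B 3.0056, C 7.3944
Sensible, products 25→154 °C: 294.2 kJ/min
Q = ΔH = -877.76 kJ/min = -14.629 kW
Heat removed = 14.629 kW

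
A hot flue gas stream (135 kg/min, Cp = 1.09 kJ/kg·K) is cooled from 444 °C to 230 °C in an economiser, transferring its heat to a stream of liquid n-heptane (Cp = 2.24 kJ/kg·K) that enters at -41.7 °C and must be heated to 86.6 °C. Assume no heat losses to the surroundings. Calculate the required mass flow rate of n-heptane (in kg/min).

Heat released by hot stream: Q = 135 × 1.09 × (444 − 230) = 31490 kJ/min
Energy balance on cold side (adiabatic exchanger): Q = ṁ_c·Cp_c·(T_c,out − T_c,in)
ṁ_c = 31490 / [2.24 × (86.6 − -41.7)] = 109.57 kg/min

ṁ_c = 110 kg/min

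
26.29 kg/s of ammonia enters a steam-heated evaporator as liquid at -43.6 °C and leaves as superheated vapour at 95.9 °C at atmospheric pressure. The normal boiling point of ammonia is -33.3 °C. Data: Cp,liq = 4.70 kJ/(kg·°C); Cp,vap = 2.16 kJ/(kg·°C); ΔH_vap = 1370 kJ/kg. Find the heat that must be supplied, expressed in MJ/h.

liquid -43.6→-33.3 °C: 48.41 kJ/kg
vaporisation at -33.3 °C: 1370 kJ/kg
vapour -33.3→95.9 °C: 279.07 kJ/kg
Δh = 48.41 + 1370 + 279.07 = 1697.5 kJ/kg
Q = ṁ·Δh = 26.29 kg/s × 1697.5 kJ/kg = 44627 kJ/s
|Q| = 44627 kW = 160660 MJ/h

Q = 161000 MJ/h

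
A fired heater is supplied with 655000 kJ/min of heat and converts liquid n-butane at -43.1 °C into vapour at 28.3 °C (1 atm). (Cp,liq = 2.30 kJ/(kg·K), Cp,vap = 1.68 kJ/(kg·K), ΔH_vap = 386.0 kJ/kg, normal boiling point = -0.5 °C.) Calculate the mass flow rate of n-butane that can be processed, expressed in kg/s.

Δh = 2.30×(-0.5−-43.1) + 386.0 + 1.68×(28.3−-0.5) = 532.36 kJ/kg
Q = 655000 kJ/min = 10917 kJ/s = 10917 kJ/s
ṁ = Q/Δh = 10917 / 532.36 = 20.506 kg/s

ṁ = 20.5 kg/s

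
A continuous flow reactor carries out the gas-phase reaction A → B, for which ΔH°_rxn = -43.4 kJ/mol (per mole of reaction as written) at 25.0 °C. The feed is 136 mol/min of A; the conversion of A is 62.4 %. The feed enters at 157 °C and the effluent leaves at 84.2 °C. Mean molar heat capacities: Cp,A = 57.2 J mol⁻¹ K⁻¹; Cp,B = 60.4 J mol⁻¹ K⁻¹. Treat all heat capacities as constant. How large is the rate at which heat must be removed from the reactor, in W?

Extent of reaction ξ = 0.624 × 136 = 84.864 mol/min
Reaction term: ξ·ΔH°_rxn = 84.864 × -43.4 = -3683.1 kJ/min
Sensible, feed 157→25 °C: -1026.9 kJ/min
Outlet flows (mol/min): A 51.136, B 84.864
Sensible, products 25→84.2 °C: 476.61 kJ/min
Q = ΔH = -4233.3 kJ/min = -70.556 kW
Heat removed = 70556 W

Q_out = 70600 W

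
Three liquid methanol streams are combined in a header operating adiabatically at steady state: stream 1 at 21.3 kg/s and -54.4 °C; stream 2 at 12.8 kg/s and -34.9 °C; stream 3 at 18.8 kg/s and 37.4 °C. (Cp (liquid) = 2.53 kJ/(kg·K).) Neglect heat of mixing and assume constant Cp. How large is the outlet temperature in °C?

T_out = -17.1 °C

Adiabatic, steady state ⇒ Σ ṁᵢCp,ᵢ(T_out − Tᵢ) = 0
Σ ṁᵢCp,ᵢTᵢ = 21.3×2.53×-54.4 + 12.8×2.53×-34.9 + 18.8×2.53×37.4 = -2282.9
Σ ṁᵢCp,ᵢ = 21.3×2.53 + 12.8×2.53 + 18.8×2.53 = 133.84
T_out = -2282.9 / 133.84 = -17.057 °C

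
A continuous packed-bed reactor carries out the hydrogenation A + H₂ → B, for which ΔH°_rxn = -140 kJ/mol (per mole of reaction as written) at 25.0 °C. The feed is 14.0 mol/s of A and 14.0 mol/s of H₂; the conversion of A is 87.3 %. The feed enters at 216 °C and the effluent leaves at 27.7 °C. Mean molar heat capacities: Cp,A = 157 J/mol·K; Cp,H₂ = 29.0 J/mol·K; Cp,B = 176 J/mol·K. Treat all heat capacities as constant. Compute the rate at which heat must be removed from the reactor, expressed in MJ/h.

Q_out = 7930 MJ/h

Extent of reaction ξ = 0.873 × 14.0 = 12.222 mol/s
Reaction term: ξ·ΔH°_rxn = 12.222 × -140 = -1711.1 kJ/s
Sensible, feed 216→25 °C: -497.36 kJ/s
Outlet flows (mol/s): A 1.778, H₂ 1.778, B 12.222
Sensible, products 25→27.7 °C: 6.7008 kJ/s
Q = ΔH = -2201.7 kJ/s = -2201.7 kW
Heat removed = 7926.3 MJ/h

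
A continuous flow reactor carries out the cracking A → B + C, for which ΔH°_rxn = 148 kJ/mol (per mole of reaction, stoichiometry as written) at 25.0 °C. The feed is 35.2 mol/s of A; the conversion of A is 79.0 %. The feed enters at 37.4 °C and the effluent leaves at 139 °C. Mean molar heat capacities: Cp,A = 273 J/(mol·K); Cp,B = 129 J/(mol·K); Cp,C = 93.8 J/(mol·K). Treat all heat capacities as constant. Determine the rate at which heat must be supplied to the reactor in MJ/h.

Q_in = 17800 MJ/h

Extent of reaction ξ = 0.790 × 35.2 = 27.808 mol/s
Reaction term: ξ·ΔH°_rxn = 27.808 × 148 = 4115.6 kJ/s
Sensible, feed 37.4→25 °C: -119.16 kJ/s
Outlet flows (mol/s): A 7.392, B 27.808, C 27.808
Sensible, products 25→139 °C: 936.35 kJ/s
Q = ΔH = 4932.8 kJ/s = 4932.8 kW
Heat supplied = 17758 MJ/h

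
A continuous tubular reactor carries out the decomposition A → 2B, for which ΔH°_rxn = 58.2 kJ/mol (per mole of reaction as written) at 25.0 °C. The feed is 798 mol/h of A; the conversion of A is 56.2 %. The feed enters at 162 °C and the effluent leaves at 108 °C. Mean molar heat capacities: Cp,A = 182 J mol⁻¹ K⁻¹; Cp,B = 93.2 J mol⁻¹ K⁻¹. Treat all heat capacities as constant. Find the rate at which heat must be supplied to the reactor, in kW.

Extent of reaction ξ = 0.562 × 798 = 448.48 mol/h
Reaction term: ξ·ΔH°_rxn = 448.48 × 58.2 = 26101 kJ/h
Sensible, feed 162→25 °C: -19897 kJ/h
Outlet flows (mol/h): A 349.52, B 896.95
Sensible, products 25→108 °C: 12218 kJ/h
Q = ΔH = 18422 kJ/h = 5.1173 kW
Heat supplied = 5.1173 kW

Q_in = 5.12 kW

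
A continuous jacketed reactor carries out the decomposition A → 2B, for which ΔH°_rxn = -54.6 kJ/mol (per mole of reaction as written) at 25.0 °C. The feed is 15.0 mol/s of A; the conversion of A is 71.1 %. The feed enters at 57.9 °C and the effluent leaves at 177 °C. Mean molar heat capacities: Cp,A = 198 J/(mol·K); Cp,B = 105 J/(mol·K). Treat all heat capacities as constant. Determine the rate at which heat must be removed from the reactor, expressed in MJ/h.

Extent of reaction ξ = 0.711 × 15.0 = 10.665 mol/s
Reaction term: ξ·ΔH°_rxn = 10.665 × -54.6 = -582.31 kJ/s
Sensible, feed 57.9→25 °C: -97.713 kJ/s
Outlet flows (mol/s): A 4.335, B 21.33
Sensible, products 25→177 °C: 470.89 kJ/s
Q = ΔH = -209.13 kJ/s = -209.13 kW
Heat removed = 752.86 MJ/h

Q_out = 753 MJ/h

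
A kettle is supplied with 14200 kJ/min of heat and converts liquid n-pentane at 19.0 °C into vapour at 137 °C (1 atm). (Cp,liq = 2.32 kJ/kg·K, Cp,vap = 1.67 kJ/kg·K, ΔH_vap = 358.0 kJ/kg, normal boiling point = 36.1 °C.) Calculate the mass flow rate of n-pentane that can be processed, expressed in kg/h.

ṁ = 1500 kg/h

Δh = 2.32×(36.1−19.0) + 358.0 + 1.67×(137−36.1) = 566.18 kJ/kg
Q = 14200 kJ/min = 236.67 kJ/s = 852000 kJ/h
ṁ = Q/Δh = 852000 / 566.18 = 1504.8 kg/h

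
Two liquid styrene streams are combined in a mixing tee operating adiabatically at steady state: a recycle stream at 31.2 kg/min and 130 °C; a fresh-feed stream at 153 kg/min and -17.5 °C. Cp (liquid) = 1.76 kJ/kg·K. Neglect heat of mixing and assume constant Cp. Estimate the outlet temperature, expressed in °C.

T_out = 7.48 °C

Adiabatic, steady state ⇒ Σ ṁᵢCp,ᵢ(T_out − Tᵢ) = 0
T_out = Σ ṁᵢCp,ᵢTᵢ / Σ ṁᵢCp,ᵢ
      = 2426.2 / 324.19 = 7.4837 °C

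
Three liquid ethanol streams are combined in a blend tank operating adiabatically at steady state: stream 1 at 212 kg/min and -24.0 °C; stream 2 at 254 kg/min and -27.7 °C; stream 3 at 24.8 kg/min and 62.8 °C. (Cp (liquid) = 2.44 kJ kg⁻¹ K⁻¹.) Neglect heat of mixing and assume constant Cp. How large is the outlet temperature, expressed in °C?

T_out = -21.5 °C

Energy balance with Q = 0: Σ ṁᵢCp,ᵢ(T_out − Tᵢ) = 0
T_out = Σ ṁᵢCp,ᵢTᵢ / Σ ṁᵢCp,ᵢ
      = -25782 / 1197.6 = -21.529 °C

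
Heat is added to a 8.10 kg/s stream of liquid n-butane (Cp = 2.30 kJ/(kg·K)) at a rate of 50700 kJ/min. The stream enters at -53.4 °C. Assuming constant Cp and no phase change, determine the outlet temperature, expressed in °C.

Q = 50700 kJ/min = 845 kJ/s
ΔT = Q/(ṁ·Cp) = 845/(8.10×2.30) = 45.357 K
T_out = -53.4 + 45.357 = -8.043 °C

T_out = -8.04 °C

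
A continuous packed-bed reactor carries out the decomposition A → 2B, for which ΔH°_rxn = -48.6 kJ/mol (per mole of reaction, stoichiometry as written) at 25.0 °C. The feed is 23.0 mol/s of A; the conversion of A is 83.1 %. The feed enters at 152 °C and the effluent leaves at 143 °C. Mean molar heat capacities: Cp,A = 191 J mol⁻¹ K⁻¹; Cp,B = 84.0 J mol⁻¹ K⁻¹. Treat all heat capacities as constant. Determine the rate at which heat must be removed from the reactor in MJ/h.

Extent of reaction ξ = 0.831 × 23.0 = 19.113 mol/s
Reaction term: ξ·ΔH°_rxn = 19.113 × -48.6 = -928.89 kJ/s
Sensible, feed 152→25 °C: -557.91 kJ/s
Outlet flows (mol/s): A 3.887, B 38.226
Sensible, products 25→143 °C: 466.5 kJ/s
Q = ΔH = -1020.3 kJ/s = -1020.3 kW
Heat removed = 3673.1 MJ/h

Q_out = 3670 MJ/h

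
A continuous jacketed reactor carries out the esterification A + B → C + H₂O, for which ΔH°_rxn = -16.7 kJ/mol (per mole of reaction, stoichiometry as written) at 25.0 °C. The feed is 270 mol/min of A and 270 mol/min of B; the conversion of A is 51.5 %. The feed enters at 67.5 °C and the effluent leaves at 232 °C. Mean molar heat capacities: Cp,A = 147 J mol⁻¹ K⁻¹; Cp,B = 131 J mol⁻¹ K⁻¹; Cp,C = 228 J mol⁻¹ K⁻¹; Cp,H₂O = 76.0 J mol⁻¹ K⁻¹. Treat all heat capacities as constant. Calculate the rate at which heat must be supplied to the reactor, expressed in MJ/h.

Q_in = 646 MJ/h

Extent of reaction ξ = 0.515 × 270 = 139.05 mol/min
Reaction term: ξ·ΔH°_rxn = 139.05 × -16.7 = -2322.1 kJ/min
Sensible, feed 67.5→25 °C: -3190.1 kJ/min
Outlet flows (mol/min): A 130.95, B 130.95, C 139.05, H₂O 139.05
Sensible, products 25→232 °C: 16286 kJ/min
Q = ΔH = 10774 kJ/min = 179.56 kW
Heat supplied = 646.42 MJ/h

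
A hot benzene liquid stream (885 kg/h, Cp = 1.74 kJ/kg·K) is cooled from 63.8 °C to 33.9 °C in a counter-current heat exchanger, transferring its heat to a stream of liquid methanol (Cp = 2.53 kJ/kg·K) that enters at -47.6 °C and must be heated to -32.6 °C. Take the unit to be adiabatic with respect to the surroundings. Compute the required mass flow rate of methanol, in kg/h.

ṁ_c = 1210 kg/h

Heat released by hot stream: Q = 885 × 1.74 × (63.8 − 33.9) = 46043 kJ/h
Energy balance on cold side (adiabatic exchanger): Q = ṁ_c·Cp_c·(T_c,out − T_c,in)
ṁ_c = 46043 / [2.53 × (-32.6 − -47.6)] = 1213.3 kg/h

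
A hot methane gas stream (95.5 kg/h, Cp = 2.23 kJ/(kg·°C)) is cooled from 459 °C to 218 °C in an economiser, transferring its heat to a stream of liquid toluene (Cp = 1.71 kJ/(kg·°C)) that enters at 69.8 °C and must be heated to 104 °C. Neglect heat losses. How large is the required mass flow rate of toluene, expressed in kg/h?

ṁ_c = 878 kg/h

Heat released by hot stream: Q = 95.5 × 2.23 × (459 − 218) = 51325 kJ/h
Energy balance on cold side (adiabatic exchanger): Q = ṁ_c·Cp_c·(T_c,out − T_c,in)
ṁ_c = 51325 / [1.71 × (104 − 69.8)] = 877.61 kg/h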